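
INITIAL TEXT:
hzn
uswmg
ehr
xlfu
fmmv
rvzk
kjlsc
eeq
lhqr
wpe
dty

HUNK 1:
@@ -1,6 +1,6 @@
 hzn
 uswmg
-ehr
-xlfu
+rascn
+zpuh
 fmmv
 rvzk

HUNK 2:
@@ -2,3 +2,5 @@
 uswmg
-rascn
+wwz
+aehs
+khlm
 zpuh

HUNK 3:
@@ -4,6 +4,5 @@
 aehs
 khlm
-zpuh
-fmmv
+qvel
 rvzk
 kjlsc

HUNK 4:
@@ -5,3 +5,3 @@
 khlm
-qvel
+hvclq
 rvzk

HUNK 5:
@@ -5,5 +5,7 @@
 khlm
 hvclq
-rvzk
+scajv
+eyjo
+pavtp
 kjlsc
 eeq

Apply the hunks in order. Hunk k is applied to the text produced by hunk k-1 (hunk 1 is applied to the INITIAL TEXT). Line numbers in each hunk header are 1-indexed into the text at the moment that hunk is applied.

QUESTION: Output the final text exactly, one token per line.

Hunk 1: at line 1 remove [ehr,xlfu] add [rascn,zpuh] -> 11 lines: hzn uswmg rascn zpuh fmmv rvzk kjlsc eeq lhqr wpe dty
Hunk 2: at line 2 remove [rascn] add [wwz,aehs,khlm] -> 13 lines: hzn uswmg wwz aehs khlm zpuh fmmv rvzk kjlsc eeq lhqr wpe dty
Hunk 3: at line 4 remove [zpuh,fmmv] add [qvel] -> 12 lines: hzn uswmg wwz aehs khlm qvel rvzk kjlsc eeq lhqr wpe dty
Hunk 4: at line 5 remove [qvel] add [hvclq] -> 12 lines: hzn uswmg wwz aehs khlm hvclq rvzk kjlsc eeq lhqr wpe dty
Hunk 5: at line 5 remove [rvzk] add [scajv,eyjo,pavtp] -> 14 lines: hzn uswmg wwz aehs khlm hvclq scajv eyjo pavtp kjlsc eeq lhqr wpe dty

Answer: hzn
uswmg
wwz
aehs
khlm
hvclq
scajv
eyjo
pavtp
kjlsc
eeq
lhqr
wpe
dty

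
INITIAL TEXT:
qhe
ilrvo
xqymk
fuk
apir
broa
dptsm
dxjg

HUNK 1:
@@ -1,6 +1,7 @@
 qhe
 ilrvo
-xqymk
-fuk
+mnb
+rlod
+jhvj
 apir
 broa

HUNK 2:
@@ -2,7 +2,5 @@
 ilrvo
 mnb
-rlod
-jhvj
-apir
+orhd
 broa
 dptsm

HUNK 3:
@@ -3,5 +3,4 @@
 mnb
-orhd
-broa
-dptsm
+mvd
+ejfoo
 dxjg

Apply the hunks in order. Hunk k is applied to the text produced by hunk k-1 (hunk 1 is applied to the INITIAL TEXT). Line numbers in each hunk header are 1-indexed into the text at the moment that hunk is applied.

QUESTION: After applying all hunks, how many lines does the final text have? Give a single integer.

Answer: 6

Derivation:
Hunk 1: at line 1 remove [xqymk,fuk] add [mnb,rlod,jhvj] -> 9 lines: qhe ilrvo mnb rlod jhvj apir broa dptsm dxjg
Hunk 2: at line 2 remove [rlod,jhvj,apir] add [orhd] -> 7 lines: qhe ilrvo mnb orhd broa dptsm dxjg
Hunk 3: at line 3 remove [orhd,broa,dptsm] add [mvd,ejfoo] -> 6 lines: qhe ilrvo mnb mvd ejfoo dxjg
Final line count: 6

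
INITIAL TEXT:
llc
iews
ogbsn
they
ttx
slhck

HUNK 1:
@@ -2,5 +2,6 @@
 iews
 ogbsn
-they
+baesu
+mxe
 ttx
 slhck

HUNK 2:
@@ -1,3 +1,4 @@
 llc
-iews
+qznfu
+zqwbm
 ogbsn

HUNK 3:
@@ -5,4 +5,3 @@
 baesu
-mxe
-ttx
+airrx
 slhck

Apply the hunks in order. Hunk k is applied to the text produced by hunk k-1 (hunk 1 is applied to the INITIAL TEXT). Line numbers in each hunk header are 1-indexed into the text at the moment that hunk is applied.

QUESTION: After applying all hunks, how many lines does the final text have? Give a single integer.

Answer: 7

Derivation:
Hunk 1: at line 2 remove [they] add [baesu,mxe] -> 7 lines: llc iews ogbsn baesu mxe ttx slhck
Hunk 2: at line 1 remove [iews] add [qznfu,zqwbm] -> 8 lines: llc qznfu zqwbm ogbsn baesu mxe ttx slhck
Hunk 3: at line 5 remove [mxe,ttx] add [airrx] -> 7 lines: llc qznfu zqwbm ogbsn baesu airrx slhck
Final line count: 7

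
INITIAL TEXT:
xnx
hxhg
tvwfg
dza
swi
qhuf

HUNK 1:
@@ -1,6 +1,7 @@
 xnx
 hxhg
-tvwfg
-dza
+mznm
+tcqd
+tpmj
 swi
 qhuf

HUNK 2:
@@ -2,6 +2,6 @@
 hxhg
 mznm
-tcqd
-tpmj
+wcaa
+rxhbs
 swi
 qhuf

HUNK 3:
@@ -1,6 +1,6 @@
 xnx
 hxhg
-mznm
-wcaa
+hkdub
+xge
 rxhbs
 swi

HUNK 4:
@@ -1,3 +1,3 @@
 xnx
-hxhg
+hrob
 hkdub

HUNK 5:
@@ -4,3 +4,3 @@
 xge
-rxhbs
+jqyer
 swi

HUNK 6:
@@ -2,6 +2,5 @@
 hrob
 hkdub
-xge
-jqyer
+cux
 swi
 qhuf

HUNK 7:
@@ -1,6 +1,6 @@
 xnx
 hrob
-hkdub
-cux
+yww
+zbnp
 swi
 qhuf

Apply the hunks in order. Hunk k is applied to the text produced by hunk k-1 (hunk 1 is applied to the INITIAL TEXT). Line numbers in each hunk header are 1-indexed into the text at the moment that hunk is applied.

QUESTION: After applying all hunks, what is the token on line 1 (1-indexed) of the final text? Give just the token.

Hunk 1: at line 1 remove [tvwfg,dza] add [mznm,tcqd,tpmj] -> 7 lines: xnx hxhg mznm tcqd tpmj swi qhuf
Hunk 2: at line 2 remove [tcqd,tpmj] add [wcaa,rxhbs] -> 7 lines: xnx hxhg mznm wcaa rxhbs swi qhuf
Hunk 3: at line 1 remove [mznm,wcaa] add [hkdub,xge] -> 7 lines: xnx hxhg hkdub xge rxhbs swi qhuf
Hunk 4: at line 1 remove [hxhg] add [hrob] -> 7 lines: xnx hrob hkdub xge rxhbs swi qhuf
Hunk 5: at line 4 remove [rxhbs] add [jqyer] -> 7 lines: xnx hrob hkdub xge jqyer swi qhuf
Hunk 6: at line 2 remove [xge,jqyer] add [cux] -> 6 lines: xnx hrob hkdub cux swi qhuf
Hunk 7: at line 1 remove [hkdub,cux] add [yww,zbnp] -> 6 lines: xnx hrob yww zbnp swi qhuf
Final line 1: xnx

Answer: xnx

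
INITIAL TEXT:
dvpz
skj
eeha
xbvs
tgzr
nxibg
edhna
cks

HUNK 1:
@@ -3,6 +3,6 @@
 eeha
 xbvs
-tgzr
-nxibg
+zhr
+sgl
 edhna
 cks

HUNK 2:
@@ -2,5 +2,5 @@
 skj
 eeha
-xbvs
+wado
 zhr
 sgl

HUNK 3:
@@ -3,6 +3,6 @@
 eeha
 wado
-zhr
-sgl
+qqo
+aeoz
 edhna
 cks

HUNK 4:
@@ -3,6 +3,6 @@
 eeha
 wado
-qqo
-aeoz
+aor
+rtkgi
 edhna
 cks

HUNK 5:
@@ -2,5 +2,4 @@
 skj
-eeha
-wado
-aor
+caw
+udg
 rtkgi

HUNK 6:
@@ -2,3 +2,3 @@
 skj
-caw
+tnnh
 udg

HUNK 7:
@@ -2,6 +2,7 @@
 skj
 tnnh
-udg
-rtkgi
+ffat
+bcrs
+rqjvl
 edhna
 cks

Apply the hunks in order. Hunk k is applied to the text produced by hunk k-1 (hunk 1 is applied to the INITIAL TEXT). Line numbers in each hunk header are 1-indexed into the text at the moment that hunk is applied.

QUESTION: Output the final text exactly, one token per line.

Answer: dvpz
skj
tnnh
ffat
bcrs
rqjvl
edhna
cks

Derivation:
Hunk 1: at line 3 remove [tgzr,nxibg] add [zhr,sgl] -> 8 lines: dvpz skj eeha xbvs zhr sgl edhna cks
Hunk 2: at line 2 remove [xbvs] add [wado] -> 8 lines: dvpz skj eeha wado zhr sgl edhna cks
Hunk 3: at line 3 remove [zhr,sgl] add [qqo,aeoz] -> 8 lines: dvpz skj eeha wado qqo aeoz edhna cks
Hunk 4: at line 3 remove [qqo,aeoz] add [aor,rtkgi] -> 8 lines: dvpz skj eeha wado aor rtkgi edhna cks
Hunk 5: at line 2 remove [eeha,wado,aor] add [caw,udg] -> 7 lines: dvpz skj caw udg rtkgi edhna cks
Hunk 6: at line 2 remove [caw] add [tnnh] -> 7 lines: dvpz skj tnnh udg rtkgi edhna cks
Hunk 7: at line 2 remove [udg,rtkgi] add [ffat,bcrs,rqjvl] -> 8 lines: dvpz skj tnnh ffat bcrs rqjvl edhna cks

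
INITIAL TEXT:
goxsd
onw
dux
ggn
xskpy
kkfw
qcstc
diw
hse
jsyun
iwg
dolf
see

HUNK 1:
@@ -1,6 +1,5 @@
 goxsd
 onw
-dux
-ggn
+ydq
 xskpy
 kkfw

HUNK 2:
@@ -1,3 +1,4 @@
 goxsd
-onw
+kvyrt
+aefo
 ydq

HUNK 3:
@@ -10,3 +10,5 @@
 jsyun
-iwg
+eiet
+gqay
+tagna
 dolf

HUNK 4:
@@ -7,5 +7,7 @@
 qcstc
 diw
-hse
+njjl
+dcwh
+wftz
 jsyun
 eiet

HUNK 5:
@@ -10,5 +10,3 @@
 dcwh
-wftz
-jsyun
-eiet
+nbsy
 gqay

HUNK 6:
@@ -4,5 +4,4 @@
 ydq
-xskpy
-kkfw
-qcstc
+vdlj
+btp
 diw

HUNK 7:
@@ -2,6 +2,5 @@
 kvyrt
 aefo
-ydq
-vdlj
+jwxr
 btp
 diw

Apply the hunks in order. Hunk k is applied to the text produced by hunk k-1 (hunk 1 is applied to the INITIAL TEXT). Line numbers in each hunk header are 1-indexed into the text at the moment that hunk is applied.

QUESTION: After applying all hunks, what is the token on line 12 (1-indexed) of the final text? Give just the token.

Answer: dolf

Derivation:
Hunk 1: at line 1 remove [dux,ggn] add [ydq] -> 12 lines: goxsd onw ydq xskpy kkfw qcstc diw hse jsyun iwg dolf see
Hunk 2: at line 1 remove [onw] add [kvyrt,aefo] -> 13 lines: goxsd kvyrt aefo ydq xskpy kkfw qcstc diw hse jsyun iwg dolf see
Hunk 3: at line 10 remove [iwg] add [eiet,gqay,tagna] -> 15 lines: goxsd kvyrt aefo ydq xskpy kkfw qcstc diw hse jsyun eiet gqay tagna dolf see
Hunk 4: at line 7 remove [hse] add [njjl,dcwh,wftz] -> 17 lines: goxsd kvyrt aefo ydq xskpy kkfw qcstc diw njjl dcwh wftz jsyun eiet gqay tagna dolf see
Hunk 5: at line 10 remove [wftz,jsyun,eiet] add [nbsy] -> 15 lines: goxsd kvyrt aefo ydq xskpy kkfw qcstc diw njjl dcwh nbsy gqay tagna dolf see
Hunk 6: at line 4 remove [xskpy,kkfw,qcstc] add [vdlj,btp] -> 14 lines: goxsd kvyrt aefo ydq vdlj btp diw njjl dcwh nbsy gqay tagna dolf see
Hunk 7: at line 2 remove [ydq,vdlj] add [jwxr] -> 13 lines: goxsd kvyrt aefo jwxr btp diw njjl dcwh nbsy gqay tagna dolf see
Final line 12: dolf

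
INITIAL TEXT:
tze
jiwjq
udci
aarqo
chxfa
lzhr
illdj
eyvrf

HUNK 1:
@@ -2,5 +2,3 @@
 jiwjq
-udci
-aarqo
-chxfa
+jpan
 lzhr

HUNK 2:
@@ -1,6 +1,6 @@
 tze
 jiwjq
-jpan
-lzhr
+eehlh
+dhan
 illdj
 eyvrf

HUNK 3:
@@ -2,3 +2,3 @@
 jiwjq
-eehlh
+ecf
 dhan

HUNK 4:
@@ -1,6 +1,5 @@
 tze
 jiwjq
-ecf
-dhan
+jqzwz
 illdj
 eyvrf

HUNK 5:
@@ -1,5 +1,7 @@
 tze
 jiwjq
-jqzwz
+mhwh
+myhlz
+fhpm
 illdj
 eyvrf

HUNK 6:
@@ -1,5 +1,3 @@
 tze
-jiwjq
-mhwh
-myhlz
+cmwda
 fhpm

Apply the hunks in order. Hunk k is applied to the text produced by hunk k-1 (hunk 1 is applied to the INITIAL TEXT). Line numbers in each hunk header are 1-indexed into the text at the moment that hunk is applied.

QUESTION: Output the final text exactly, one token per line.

Hunk 1: at line 2 remove [udci,aarqo,chxfa] add [jpan] -> 6 lines: tze jiwjq jpan lzhr illdj eyvrf
Hunk 2: at line 1 remove [jpan,lzhr] add [eehlh,dhan] -> 6 lines: tze jiwjq eehlh dhan illdj eyvrf
Hunk 3: at line 2 remove [eehlh] add [ecf] -> 6 lines: tze jiwjq ecf dhan illdj eyvrf
Hunk 4: at line 1 remove [ecf,dhan] add [jqzwz] -> 5 lines: tze jiwjq jqzwz illdj eyvrf
Hunk 5: at line 1 remove [jqzwz] add [mhwh,myhlz,fhpm] -> 7 lines: tze jiwjq mhwh myhlz fhpm illdj eyvrf
Hunk 6: at line 1 remove [jiwjq,mhwh,myhlz] add [cmwda] -> 5 lines: tze cmwda fhpm illdj eyvrf

Answer: tze
cmwda
fhpm
illdj
eyvrf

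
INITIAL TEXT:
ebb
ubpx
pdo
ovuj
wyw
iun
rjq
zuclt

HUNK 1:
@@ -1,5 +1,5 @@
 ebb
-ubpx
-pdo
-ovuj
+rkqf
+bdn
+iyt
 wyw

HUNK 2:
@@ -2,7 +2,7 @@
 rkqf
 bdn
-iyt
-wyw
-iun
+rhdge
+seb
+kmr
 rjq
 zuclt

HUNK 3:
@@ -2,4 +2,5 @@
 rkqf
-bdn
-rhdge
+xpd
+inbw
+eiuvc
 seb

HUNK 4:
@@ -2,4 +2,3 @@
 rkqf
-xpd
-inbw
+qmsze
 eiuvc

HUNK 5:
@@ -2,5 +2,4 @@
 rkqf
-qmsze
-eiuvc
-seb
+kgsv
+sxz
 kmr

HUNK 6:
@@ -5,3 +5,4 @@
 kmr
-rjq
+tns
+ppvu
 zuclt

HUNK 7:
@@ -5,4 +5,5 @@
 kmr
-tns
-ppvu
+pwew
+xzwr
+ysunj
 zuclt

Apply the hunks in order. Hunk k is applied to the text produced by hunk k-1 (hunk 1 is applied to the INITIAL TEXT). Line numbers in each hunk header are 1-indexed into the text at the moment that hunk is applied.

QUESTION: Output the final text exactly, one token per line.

Hunk 1: at line 1 remove [ubpx,pdo,ovuj] add [rkqf,bdn,iyt] -> 8 lines: ebb rkqf bdn iyt wyw iun rjq zuclt
Hunk 2: at line 2 remove [iyt,wyw,iun] add [rhdge,seb,kmr] -> 8 lines: ebb rkqf bdn rhdge seb kmr rjq zuclt
Hunk 3: at line 2 remove [bdn,rhdge] add [xpd,inbw,eiuvc] -> 9 lines: ebb rkqf xpd inbw eiuvc seb kmr rjq zuclt
Hunk 4: at line 2 remove [xpd,inbw] add [qmsze] -> 8 lines: ebb rkqf qmsze eiuvc seb kmr rjq zuclt
Hunk 5: at line 2 remove [qmsze,eiuvc,seb] add [kgsv,sxz] -> 7 lines: ebb rkqf kgsv sxz kmr rjq zuclt
Hunk 6: at line 5 remove [rjq] add [tns,ppvu] -> 8 lines: ebb rkqf kgsv sxz kmr tns ppvu zuclt
Hunk 7: at line 5 remove [tns,ppvu] add [pwew,xzwr,ysunj] -> 9 lines: ebb rkqf kgsv sxz kmr pwew xzwr ysunj zuclt

Answer: ebb
rkqf
kgsv
sxz
kmr
pwew
xzwr
ysunj
zuclt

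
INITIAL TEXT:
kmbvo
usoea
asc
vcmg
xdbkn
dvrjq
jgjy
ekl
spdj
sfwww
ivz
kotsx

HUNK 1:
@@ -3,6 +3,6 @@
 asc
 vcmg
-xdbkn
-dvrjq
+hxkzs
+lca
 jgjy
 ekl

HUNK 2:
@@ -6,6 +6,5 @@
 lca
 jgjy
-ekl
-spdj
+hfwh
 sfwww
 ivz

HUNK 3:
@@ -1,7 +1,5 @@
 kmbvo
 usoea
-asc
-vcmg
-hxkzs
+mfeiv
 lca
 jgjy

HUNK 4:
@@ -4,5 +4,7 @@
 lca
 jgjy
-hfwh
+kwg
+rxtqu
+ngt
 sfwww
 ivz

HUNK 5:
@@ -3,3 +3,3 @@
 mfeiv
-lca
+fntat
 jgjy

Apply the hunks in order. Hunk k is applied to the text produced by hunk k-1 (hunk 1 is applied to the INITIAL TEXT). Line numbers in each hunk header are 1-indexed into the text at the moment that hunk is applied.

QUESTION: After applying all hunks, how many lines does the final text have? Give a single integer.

Hunk 1: at line 3 remove [xdbkn,dvrjq] add [hxkzs,lca] -> 12 lines: kmbvo usoea asc vcmg hxkzs lca jgjy ekl spdj sfwww ivz kotsx
Hunk 2: at line 6 remove [ekl,spdj] add [hfwh] -> 11 lines: kmbvo usoea asc vcmg hxkzs lca jgjy hfwh sfwww ivz kotsx
Hunk 3: at line 1 remove [asc,vcmg,hxkzs] add [mfeiv] -> 9 lines: kmbvo usoea mfeiv lca jgjy hfwh sfwww ivz kotsx
Hunk 4: at line 4 remove [hfwh] add [kwg,rxtqu,ngt] -> 11 lines: kmbvo usoea mfeiv lca jgjy kwg rxtqu ngt sfwww ivz kotsx
Hunk 5: at line 3 remove [lca] add [fntat] -> 11 lines: kmbvo usoea mfeiv fntat jgjy kwg rxtqu ngt sfwww ivz kotsx
Final line count: 11

Answer: 11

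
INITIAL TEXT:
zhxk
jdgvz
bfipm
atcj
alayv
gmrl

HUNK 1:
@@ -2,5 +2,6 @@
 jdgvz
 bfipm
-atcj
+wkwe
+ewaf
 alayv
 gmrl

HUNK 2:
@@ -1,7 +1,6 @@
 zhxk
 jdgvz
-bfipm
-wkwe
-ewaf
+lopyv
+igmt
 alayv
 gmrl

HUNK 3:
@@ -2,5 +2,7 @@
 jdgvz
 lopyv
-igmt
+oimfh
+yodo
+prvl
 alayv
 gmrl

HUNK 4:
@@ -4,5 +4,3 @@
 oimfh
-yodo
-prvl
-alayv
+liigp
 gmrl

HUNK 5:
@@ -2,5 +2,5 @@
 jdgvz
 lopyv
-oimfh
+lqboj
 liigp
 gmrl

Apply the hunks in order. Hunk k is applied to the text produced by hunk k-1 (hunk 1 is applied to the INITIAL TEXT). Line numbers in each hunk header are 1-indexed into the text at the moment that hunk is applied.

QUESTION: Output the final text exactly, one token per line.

Hunk 1: at line 2 remove [atcj] add [wkwe,ewaf] -> 7 lines: zhxk jdgvz bfipm wkwe ewaf alayv gmrl
Hunk 2: at line 1 remove [bfipm,wkwe,ewaf] add [lopyv,igmt] -> 6 lines: zhxk jdgvz lopyv igmt alayv gmrl
Hunk 3: at line 2 remove [igmt] add [oimfh,yodo,prvl] -> 8 lines: zhxk jdgvz lopyv oimfh yodo prvl alayv gmrl
Hunk 4: at line 4 remove [yodo,prvl,alayv] add [liigp] -> 6 lines: zhxk jdgvz lopyv oimfh liigp gmrl
Hunk 5: at line 2 remove [oimfh] add [lqboj] -> 6 lines: zhxk jdgvz lopyv lqboj liigp gmrl

Answer: zhxk
jdgvz
lopyv
lqboj
liigp
gmrl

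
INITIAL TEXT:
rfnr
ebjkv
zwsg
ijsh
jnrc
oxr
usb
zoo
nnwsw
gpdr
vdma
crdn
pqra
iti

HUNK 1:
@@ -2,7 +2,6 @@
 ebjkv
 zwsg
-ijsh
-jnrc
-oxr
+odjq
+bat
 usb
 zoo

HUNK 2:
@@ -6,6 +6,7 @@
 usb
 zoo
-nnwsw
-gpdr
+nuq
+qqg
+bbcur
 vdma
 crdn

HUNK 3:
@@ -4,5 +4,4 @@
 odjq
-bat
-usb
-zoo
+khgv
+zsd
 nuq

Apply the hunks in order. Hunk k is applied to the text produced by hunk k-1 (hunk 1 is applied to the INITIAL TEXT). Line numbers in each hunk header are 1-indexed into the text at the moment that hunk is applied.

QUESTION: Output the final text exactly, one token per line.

Hunk 1: at line 2 remove [ijsh,jnrc,oxr] add [odjq,bat] -> 13 lines: rfnr ebjkv zwsg odjq bat usb zoo nnwsw gpdr vdma crdn pqra iti
Hunk 2: at line 6 remove [nnwsw,gpdr] add [nuq,qqg,bbcur] -> 14 lines: rfnr ebjkv zwsg odjq bat usb zoo nuq qqg bbcur vdma crdn pqra iti
Hunk 3: at line 4 remove [bat,usb,zoo] add [khgv,zsd] -> 13 lines: rfnr ebjkv zwsg odjq khgv zsd nuq qqg bbcur vdma crdn pqra iti

Answer: rfnr
ebjkv
zwsg
odjq
khgv
zsd
nuq
qqg
bbcur
vdma
crdn
pqra
iti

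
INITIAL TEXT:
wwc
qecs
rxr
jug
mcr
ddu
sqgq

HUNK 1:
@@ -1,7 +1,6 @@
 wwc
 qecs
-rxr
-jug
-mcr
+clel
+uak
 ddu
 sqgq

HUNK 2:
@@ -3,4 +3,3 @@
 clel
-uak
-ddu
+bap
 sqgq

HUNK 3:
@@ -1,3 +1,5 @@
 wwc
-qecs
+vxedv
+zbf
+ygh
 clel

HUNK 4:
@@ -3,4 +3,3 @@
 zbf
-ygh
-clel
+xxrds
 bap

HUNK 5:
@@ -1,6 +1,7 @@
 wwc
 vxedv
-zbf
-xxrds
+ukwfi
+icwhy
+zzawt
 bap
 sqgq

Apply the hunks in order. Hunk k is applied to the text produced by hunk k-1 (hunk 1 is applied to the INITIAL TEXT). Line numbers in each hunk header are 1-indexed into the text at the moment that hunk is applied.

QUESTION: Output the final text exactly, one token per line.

Hunk 1: at line 1 remove [rxr,jug,mcr] add [clel,uak] -> 6 lines: wwc qecs clel uak ddu sqgq
Hunk 2: at line 3 remove [uak,ddu] add [bap] -> 5 lines: wwc qecs clel bap sqgq
Hunk 3: at line 1 remove [qecs] add [vxedv,zbf,ygh] -> 7 lines: wwc vxedv zbf ygh clel bap sqgq
Hunk 4: at line 3 remove [ygh,clel] add [xxrds] -> 6 lines: wwc vxedv zbf xxrds bap sqgq
Hunk 5: at line 1 remove [zbf,xxrds] add [ukwfi,icwhy,zzawt] -> 7 lines: wwc vxedv ukwfi icwhy zzawt bap sqgq

Answer: wwc
vxedv
ukwfi
icwhy
zzawt
bap
sqgq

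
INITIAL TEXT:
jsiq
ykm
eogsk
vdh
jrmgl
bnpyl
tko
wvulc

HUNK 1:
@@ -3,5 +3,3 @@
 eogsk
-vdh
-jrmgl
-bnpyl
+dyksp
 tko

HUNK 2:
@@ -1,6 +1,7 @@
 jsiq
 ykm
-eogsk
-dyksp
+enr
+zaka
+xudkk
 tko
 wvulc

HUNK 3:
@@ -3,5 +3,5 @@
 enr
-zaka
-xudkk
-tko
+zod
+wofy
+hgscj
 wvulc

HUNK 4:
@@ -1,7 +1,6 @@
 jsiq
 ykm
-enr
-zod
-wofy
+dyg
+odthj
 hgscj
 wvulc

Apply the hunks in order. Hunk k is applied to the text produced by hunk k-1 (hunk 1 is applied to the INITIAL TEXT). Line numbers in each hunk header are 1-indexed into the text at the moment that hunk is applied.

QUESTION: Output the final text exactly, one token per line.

Answer: jsiq
ykm
dyg
odthj
hgscj
wvulc

Derivation:
Hunk 1: at line 3 remove [vdh,jrmgl,bnpyl] add [dyksp] -> 6 lines: jsiq ykm eogsk dyksp tko wvulc
Hunk 2: at line 1 remove [eogsk,dyksp] add [enr,zaka,xudkk] -> 7 lines: jsiq ykm enr zaka xudkk tko wvulc
Hunk 3: at line 3 remove [zaka,xudkk,tko] add [zod,wofy,hgscj] -> 7 lines: jsiq ykm enr zod wofy hgscj wvulc
Hunk 4: at line 1 remove [enr,zod,wofy] add [dyg,odthj] -> 6 lines: jsiq ykm dyg odthj hgscj wvulc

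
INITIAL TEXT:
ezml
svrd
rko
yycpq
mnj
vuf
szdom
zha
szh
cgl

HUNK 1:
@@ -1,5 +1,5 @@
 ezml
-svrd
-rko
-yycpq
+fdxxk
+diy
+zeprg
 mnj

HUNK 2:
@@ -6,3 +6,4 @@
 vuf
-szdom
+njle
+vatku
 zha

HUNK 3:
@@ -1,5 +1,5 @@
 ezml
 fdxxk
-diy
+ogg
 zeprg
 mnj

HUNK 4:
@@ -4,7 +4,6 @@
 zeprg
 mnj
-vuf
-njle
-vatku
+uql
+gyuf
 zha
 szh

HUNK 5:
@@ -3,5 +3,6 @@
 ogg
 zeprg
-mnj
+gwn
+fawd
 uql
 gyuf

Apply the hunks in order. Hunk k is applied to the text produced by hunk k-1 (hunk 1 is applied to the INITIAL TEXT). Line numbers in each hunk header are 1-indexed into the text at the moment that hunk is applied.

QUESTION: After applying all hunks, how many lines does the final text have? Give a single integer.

Hunk 1: at line 1 remove [svrd,rko,yycpq] add [fdxxk,diy,zeprg] -> 10 lines: ezml fdxxk diy zeprg mnj vuf szdom zha szh cgl
Hunk 2: at line 6 remove [szdom] add [njle,vatku] -> 11 lines: ezml fdxxk diy zeprg mnj vuf njle vatku zha szh cgl
Hunk 3: at line 1 remove [diy] add [ogg] -> 11 lines: ezml fdxxk ogg zeprg mnj vuf njle vatku zha szh cgl
Hunk 4: at line 4 remove [vuf,njle,vatku] add [uql,gyuf] -> 10 lines: ezml fdxxk ogg zeprg mnj uql gyuf zha szh cgl
Hunk 5: at line 3 remove [mnj] add [gwn,fawd] -> 11 lines: ezml fdxxk ogg zeprg gwn fawd uql gyuf zha szh cgl
Final line count: 11

Answer: 11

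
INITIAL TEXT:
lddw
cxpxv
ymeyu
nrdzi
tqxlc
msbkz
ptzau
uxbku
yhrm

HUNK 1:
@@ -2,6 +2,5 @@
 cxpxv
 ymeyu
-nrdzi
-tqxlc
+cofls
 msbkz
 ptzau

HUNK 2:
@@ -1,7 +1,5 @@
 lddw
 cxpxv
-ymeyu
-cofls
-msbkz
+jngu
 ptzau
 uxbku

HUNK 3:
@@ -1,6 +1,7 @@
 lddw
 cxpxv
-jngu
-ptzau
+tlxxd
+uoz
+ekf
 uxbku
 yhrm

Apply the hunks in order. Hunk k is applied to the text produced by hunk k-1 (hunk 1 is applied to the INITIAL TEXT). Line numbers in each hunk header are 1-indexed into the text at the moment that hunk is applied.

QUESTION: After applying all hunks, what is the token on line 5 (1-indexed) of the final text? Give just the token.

Answer: ekf

Derivation:
Hunk 1: at line 2 remove [nrdzi,tqxlc] add [cofls] -> 8 lines: lddw cxpxv ymeyu cofls msbkz ptzau uxbku yhrm
Hunk 2: at line 1 remove [ymeyu,cofls,msbkz] add [jngu] -> 6 lines: lddw cxpxv jngu ptzau uxbku yhrm
Hunk 3: at line 1 remove [jngu,ptzau] add [tlxxd,uoz,ekf] -> 7 lines: lddw cxpxv tlxxd uoz ekf uxbku yhrm
Final line 5: ekf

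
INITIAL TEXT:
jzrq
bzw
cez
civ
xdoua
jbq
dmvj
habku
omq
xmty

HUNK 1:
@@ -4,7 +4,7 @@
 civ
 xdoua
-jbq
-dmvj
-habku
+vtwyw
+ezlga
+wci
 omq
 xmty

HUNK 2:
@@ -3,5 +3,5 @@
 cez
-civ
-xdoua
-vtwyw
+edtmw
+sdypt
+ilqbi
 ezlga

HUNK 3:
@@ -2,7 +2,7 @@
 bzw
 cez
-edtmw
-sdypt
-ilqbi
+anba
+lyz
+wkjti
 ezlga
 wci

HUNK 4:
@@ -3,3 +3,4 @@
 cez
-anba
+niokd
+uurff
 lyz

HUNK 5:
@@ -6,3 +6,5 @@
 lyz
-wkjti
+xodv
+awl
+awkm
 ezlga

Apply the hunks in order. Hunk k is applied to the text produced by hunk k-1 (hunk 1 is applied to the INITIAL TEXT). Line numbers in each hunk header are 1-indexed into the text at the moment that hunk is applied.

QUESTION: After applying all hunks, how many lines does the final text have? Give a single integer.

Answer: 13

Derivation:
Hunk 1: at line 4 remove [jbq,dmvj,habku] add [vtwyw,ezlga,wci] -> 10 lines: jzrq bzw cez civ xdoua vtwyw ezlga wci omq xmty
Hunk 2: at line 3 remove [civ,xdoua,vtwyw] add [edtmw,sdypt,ilqbi] -> 10 lines: jzrq bzw cez edtmw sdypt ilqbi ezlga wci omq xmty
Hunk 3: at line 2 remove [edtmw,sdypt,ilqbi] add [anba,lyz,wkjti] -> 10 lines: jzrq bzw cez anba lyz wkjti ezlga wci omq xmty
Hunk 4: at line 3 remove [anba] add [niokd,uurff] -> 11 lines: jzrq bzw cez niokd uurff lyz wkjti ezlga wci omq xmty
Hunk 5: at line 6 remove [wkjti] add [xodv,awl,awkm] -> 13 lines: jzrq bzw cez niokd uurff lyz xodv awl awkm ezlga wci omq xmty
Final line count: 13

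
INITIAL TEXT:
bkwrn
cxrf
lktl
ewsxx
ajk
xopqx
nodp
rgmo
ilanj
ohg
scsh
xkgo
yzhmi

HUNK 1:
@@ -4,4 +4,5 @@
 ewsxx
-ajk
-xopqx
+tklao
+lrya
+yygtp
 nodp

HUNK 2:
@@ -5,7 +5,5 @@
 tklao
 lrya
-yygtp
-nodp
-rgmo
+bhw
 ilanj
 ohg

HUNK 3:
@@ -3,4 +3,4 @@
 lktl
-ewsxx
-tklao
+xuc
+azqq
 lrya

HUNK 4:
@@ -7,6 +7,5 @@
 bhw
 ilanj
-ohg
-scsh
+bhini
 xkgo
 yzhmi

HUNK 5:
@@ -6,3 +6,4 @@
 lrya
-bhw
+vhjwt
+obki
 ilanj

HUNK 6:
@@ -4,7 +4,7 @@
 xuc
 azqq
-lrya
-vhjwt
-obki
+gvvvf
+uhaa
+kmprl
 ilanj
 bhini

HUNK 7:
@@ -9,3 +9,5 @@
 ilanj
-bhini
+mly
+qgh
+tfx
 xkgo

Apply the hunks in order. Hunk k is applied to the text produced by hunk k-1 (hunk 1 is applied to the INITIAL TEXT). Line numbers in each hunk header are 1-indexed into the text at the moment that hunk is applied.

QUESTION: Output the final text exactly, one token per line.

Hunk 1: at line 4 remove [ajk,xopqx] add [tklao,lrya,yygtp] -> 14 lines: bkwrn cxrf lktl ewsxx tklao lrya yygtp nodp rgmo ilanj ohg scsh xkgo yzhmi
Hunk 2: at line 5 remove [yygtp,nodp,rgmo] add [bhw] -> 12 lines: bkwrn cxrf lktl ewsxx tklao lrya bhw ilanj ohg scsh xkgo yzhmi
Hunk 3: at line 3 remove [ewsxx,tklao] add [xuc,azqq] -> 12 lines: bkwrn cxrf lktl xuc azqq lrya bhw ilanj ohg scsh xkgo yzhmi
Hunk 4: at line 7 remove [ohg,scsh] add [bhini] -> 11 lines: bkwrn cxrf lktl xuc azqq lrya bhw ilanj bhini xkgo yzhmi
Hunk 5: at line 6 remove [bhw] add [vhjwt,obki] -> 12 lines: bkwrn cxrf lktl xuc azqq lrya vhjwt obki ilanj bhini xkgo yzhmi
Hunk 6: at line 4 remove [lrya,vhjwt,obki] add [gvvvf,uhaa,kmprl] -> 12 lines: bkwrn cxrf lktl xuc azqq gvvvf uhaa kmprl ilanj bhini xkgo yzhmi
Hunk 7: at line 9 remove [bhini] add [mly,qgh,tfx] -> 14 lines: bkwrn cxrf lktl xuc azqq gvvvf uhaa kmprl ilanj mly qgh tfx xkgo yzhmi

Answer: bkwrn
cxrf
lktl
xuc
azqq
gvvvf
uhaa
kmprl
ilanj
mly
qgh
tfx
xkgo
yzhmi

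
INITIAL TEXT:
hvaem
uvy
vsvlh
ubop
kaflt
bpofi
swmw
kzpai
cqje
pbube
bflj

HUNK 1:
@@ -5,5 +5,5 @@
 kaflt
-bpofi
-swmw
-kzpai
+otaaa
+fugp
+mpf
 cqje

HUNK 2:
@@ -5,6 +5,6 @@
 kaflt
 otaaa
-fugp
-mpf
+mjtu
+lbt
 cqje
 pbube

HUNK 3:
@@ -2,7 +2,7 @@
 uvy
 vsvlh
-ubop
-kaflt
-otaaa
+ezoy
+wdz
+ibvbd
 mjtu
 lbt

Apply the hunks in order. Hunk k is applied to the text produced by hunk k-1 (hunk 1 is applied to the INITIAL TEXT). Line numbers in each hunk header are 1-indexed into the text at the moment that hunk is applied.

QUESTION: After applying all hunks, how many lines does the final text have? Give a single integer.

Hunk 1: at line 5 remove [bpofi,swmw,kzpai] add [otaaa,fugp,mpf] -> 11 lines: hvaem uvy vsvlh ubop kaflt otaaa fugp mpf cqje pbube bflj
Hunk 2: at line 5 remove [fugp,mpf] add [mjtu,lbt] -> 11 lines: hvaem uvy vsvlh ubop kaflt otaaa mjtu lbt cqje pbube bflj
Hunk 3: at line 2 remove [ubop,kaflt,otaaa] add [ezoy,wdz,ibvbd] -> 11 lines: hvaem uvy vsvlh ezoy wdz ibvbd mjtu lbt cqje pbube bflj
Final line count: 11

Answer: 11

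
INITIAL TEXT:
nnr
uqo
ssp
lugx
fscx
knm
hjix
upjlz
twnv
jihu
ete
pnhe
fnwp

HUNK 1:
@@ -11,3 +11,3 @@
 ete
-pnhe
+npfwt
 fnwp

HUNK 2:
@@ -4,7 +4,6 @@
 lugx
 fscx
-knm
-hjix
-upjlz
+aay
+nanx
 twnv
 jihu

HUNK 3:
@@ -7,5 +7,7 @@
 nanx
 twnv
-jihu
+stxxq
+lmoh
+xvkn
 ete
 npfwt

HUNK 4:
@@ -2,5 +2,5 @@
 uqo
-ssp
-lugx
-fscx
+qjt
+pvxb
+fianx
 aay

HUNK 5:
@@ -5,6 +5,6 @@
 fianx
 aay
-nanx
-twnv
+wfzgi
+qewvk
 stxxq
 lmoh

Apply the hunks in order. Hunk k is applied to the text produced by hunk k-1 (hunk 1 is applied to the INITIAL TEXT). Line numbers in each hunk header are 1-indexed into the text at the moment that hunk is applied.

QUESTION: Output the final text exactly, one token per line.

Hunk 1: at line 11 remove [pnhe] add [npfwt] -> 13 lines: nnr uqo ssp lugx fscx knm hjix upjlz twnv jihu ete npfwt fnwp
Hunk 2: at line 4 remove [knm,hjix,upjlz] add [aay,nanx] -> 12 lines: nnr uqo ssp lugx fscx aay nanx twnv jihu ete npfwt fnwp
Hunk 3: at line 7 remove [jihu] add [stxxq,lmoh,xvkn] -> 14 lines: nnr uqo ssp lugx fscx aay nanx twnv stxxq lmoh xvkn ete npfwt fnwp
Hunk 4: at line 2 remove [ssp,lugx,fscx] add [qjt,pvxb,fianx] -> 14 lines: nnr uqo qjt pvxb fianx aay nanx twnv stxxq lmoh xvkn ete npfwt fnwp
Hunk 5: at line 5 remove [nanx,twnv] add [wfzgi,qewvk] -> 14 lines: nnr uqo qjt pvxb fianx aay wfzgi qewvk stxxq lmoh xvkn ete npfwt fnwp

Answer: nnr
uqo
qjt
pvxb
fianx
aay
wfzgi
qewvk
stxxq
lmoh
xvkn
ete
npfwt
fnwp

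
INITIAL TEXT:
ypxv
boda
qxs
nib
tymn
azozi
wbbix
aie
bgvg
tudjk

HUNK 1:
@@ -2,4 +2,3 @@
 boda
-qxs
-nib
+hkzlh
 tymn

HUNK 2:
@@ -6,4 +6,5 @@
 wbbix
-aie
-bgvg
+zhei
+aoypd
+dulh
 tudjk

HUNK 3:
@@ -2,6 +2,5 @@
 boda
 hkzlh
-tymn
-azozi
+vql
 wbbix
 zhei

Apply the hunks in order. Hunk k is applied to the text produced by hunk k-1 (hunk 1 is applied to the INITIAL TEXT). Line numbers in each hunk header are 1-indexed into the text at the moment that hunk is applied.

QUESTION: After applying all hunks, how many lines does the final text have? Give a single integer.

Answer: 9

Derivation:
Hunk 1: at line 2 remove [qxs,nib] add [hkzlh] -> 9 lines: ypxv boda hkzlh tymn azozi wbbix aie bgvg tudjk
Hunk 2: at line 6 remove [aie,bgvg] add [zhei,aoypd,dulh] -> 10 lines: ypxv boda hkzlh tymn azozi wbbix zhei aoypd dulh tudjk
Hunk 3: at line 2 remove [tymn,azozi] add [vql] -> 9 lines: ypxv boda hkzlh vql wbbix zhei aoypd dulh tudjk
Final line count: 9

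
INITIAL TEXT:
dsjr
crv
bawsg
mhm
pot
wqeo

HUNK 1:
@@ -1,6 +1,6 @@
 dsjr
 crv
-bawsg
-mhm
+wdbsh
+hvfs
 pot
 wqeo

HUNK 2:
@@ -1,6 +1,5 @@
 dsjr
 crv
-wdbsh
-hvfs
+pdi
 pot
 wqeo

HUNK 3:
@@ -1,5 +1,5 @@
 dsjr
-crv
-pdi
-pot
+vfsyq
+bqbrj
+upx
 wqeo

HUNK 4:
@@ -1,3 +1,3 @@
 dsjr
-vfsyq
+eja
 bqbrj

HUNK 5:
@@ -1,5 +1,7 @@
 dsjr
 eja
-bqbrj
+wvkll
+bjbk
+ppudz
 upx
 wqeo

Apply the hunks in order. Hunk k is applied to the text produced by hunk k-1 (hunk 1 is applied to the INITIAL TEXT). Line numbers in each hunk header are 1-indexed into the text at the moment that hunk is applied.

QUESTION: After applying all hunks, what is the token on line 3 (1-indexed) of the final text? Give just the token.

Hunk 1: at line 1 remove [bawsg,mhm] add [wdbsh,hvfs] -> 6 lines: dsjr crv wdbsh hvfs pot wqeo
Hunk 2: at line 1 remove [wdbsh,hvfs] add [pdi] -> 5 lines: dsjr crv pdi pot wqeo
Hunk 3: at line 1 remove [crv,pdi,pot] add [vfsyq,bqbrj,upx] -> 5 lines: dsjr vfsyq bqbrj upx wqeo
Hunk 4: at line 1 remove [vfsyq] add [eja] -> 5 lines: dsjr eja bqbrj upx wqeo
Hunk 5: at line 1 remove [bqbrj] add [wvkll,bjbk,ppudz] -> 7 lines: dsjr eja wvkll bjbk ppudz upx wqeo
Final line 3: wvkll

Answer: wvkll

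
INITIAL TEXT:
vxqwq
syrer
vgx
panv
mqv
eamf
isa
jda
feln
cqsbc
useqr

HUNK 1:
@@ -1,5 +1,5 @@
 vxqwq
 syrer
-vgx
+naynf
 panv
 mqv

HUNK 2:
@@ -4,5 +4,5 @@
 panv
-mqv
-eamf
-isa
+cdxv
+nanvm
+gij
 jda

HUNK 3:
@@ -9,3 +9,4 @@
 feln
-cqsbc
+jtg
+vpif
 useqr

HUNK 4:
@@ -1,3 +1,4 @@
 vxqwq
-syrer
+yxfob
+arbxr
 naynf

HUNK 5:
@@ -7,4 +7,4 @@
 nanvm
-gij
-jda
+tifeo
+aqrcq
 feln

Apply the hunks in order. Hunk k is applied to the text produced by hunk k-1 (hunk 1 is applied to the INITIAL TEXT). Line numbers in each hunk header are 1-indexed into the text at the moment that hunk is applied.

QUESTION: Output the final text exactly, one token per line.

Hunk 1: at line 1 remove [vgx] add [naynf] -> 11 lines: vxqwq syrer naynf panv mqv eamf isa jda feln cqsbc useqr
Hunk 2: at line 4 remove [mqv,eamf,isa] add [cdxv,nanvm,gij] -> 11 lines: vxqwq syrer naynf panv cdxv nanvm gij jda feln cqsbc useqr
Hunk 3: at line 9 remove [cqsbc] add [jtg,vpif] -> 12 lines: vxqwq syrer naynf panv cdxv nanvm gij jda feln jtg vpif useqr
Hunk 4: at line 1 remove [syrer] add [yxfob,arbxr] -> 13 lines: vxqwq yxfob arbxr naynf panv cdxv nanvm gij jda feln jtg vpif useqr
Hunk 5: at line 7 remove [gij,jda] add [tifeo,aqrcq] -> 13 lines: vxqwq yxfob arbxr naynf panv cdxv nanvm tifeo aqrcq feln jtg vpif useqr

Answer: vxqwq
yxfob
arbxr
naynf
panv
cdxv
nanvm
tifeo
aqrcq
feln
jtg
vpif
useqr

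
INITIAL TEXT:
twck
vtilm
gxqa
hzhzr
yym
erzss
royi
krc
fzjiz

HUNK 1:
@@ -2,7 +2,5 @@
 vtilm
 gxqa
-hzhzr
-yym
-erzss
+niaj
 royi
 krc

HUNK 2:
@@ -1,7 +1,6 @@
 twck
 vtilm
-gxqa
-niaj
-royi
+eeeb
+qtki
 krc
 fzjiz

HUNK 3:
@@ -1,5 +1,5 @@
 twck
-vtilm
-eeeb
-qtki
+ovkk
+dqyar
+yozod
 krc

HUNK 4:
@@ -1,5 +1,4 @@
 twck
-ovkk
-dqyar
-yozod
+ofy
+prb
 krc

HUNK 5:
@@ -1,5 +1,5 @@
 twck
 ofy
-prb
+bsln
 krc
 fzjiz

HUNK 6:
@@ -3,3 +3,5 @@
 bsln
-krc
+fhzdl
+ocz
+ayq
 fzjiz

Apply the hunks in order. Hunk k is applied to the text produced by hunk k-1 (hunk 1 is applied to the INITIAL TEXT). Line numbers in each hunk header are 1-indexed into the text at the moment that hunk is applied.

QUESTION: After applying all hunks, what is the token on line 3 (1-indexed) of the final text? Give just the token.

Hunk 1: at line 2 remove [hzhzr,yym,erzss] add [niaj] -> 7 lines: twck vtilm gxqa niaj royi krc fzjiz
Hunk 2: at line 1 remove [gxqa,niaj,royi] add [eeeb,qtki] -> 6 lines: twck vtilm eeeb qtki krc fzjiz
Hunk 3: at line 1 remove [vtilm,eeeb,qtki] add [ovkk,dqyar,yozod] -> 6 lines: twck ovkk dqyar yozod krc fzjiz
Hunk 4: at line 1 remove [ovkk,dqyar,yozod] add [ofy,prb] -> 5 lines: twck ofy prb krc fzjiz
Hunk 5: at line 1 remove [prb] add [bsln] -> 5 lines: twck ofy bsln krc fzjiz
Hunk 6: at line 3 remove [krc] add [fhzdl,ocz,ayq] -> 7 lines: twck ofy bsln fhzdl ocz ayq fzjiz
Final line 3: bsln

Answer: bsln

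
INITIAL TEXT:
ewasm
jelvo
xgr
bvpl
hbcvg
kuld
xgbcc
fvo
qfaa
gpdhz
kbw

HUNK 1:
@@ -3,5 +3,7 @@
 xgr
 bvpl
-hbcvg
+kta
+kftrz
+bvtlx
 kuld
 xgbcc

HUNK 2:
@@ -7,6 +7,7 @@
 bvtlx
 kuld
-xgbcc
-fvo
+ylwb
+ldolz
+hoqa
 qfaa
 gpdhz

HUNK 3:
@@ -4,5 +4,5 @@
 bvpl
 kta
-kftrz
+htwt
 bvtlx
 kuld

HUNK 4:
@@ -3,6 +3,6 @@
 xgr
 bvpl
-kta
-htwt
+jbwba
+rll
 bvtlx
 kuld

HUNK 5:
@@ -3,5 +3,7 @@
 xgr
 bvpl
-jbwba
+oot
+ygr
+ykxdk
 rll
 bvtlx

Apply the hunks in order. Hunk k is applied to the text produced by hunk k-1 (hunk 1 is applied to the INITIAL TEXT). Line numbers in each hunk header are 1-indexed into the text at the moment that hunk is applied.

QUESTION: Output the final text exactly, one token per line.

Answer: ewasm
jelvo
xgr
bvpl
oot
ygr
ykxdk
rll
bvtlx
kuld
ylwb
ldolz
hoqa
qfaa
gpdhz
kbw

Derivation:
Hunk 1: at line 3 remove [hbcvg] add [kta,kftrz,bvtlx] -> 13 lines: ewasm jelvo xgr bvpl kta kftrz bvtlx kuld xgbcc fvo qfaa gpdhz kbw
Hunk 2: at line 7 remove [xgbcc,fvo] add [ylwb,ldolz,hoqa] -> 14 lines: ewasm jelvo xgr bvpl kta kftrz bvtlx kuld ylwb ldolz hoqa qfaa gpdhz kbw
Hunk 3: at line 4 remove [kftrz] add [htwt] -> 14 lines: ewasm jelvo xgr bvpl kta htwt bvtlx kuld ylwb ldolz hoqa qfaa gpdhz kbw
Hunk 4: at line 3 remove [kta,htwt] add [jbwba,rll] -> 14 lines: ewasm jelvo xgr bvpl jbwba rll bvtlx kuld ylwb ldolz hoqa qfaa gpdhz kbw
Hunk 5: at line 3 remove [jbwba] add [oot,ygr,ykxdk] -> 16 lines: ewasm jelvo xgr bvpl oot ygr ykxdk rll bvtlx kuld ylwb ldolz hoqa qfaa gpdhz kbw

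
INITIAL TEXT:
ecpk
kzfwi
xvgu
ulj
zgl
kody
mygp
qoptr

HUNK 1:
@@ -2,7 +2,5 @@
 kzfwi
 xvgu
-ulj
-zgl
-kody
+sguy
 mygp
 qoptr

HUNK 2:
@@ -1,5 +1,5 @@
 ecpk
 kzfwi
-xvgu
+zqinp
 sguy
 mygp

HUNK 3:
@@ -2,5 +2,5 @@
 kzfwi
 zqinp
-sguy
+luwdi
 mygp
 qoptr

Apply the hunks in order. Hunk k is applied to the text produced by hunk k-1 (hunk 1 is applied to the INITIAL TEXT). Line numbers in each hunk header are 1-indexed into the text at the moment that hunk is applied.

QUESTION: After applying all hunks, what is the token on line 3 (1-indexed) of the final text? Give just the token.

Hunk 1: at line 2 remove [ulj,zgl,kody] add [sguy] -> 6 lines: ecpk kzfwi xvgu sguy mygp qoptr
Hunk 2: at line 1 remove [xvgu] add [zqinp] -> 6 lines: ecpk kzfwi zqinp sguy mygp qoptr
Hunk 3: at line 2 remove [sguy] add [luwdi] -> 6 lines: ecpk kzfwi zqinp luwdi mygp qoptr
Final line 3: zqinp

Answer: zqinp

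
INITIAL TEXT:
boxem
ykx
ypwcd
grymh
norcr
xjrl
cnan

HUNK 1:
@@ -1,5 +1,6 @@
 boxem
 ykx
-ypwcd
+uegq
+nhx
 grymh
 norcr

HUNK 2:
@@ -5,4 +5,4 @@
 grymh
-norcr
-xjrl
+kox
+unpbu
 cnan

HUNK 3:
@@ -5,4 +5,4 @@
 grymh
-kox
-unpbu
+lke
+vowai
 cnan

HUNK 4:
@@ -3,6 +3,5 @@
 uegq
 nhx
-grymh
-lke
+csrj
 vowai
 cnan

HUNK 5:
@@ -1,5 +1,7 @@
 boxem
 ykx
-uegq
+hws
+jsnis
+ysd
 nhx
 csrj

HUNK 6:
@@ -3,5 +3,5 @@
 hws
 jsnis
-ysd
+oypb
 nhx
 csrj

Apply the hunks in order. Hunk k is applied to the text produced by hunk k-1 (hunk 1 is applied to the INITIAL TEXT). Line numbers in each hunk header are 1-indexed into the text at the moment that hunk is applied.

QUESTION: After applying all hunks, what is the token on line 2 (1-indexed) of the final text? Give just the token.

Answer: ykx

Derivation:
Hunk 1: at line 1 remove [ypwcd] add [uegq,nhx] -> 8 lines: boxem ykx uegq nhx grymh norcr xjrl cnan
Hunk 2: at line 5 remove [norcr,xjrl] add [kox,unpbu] -> 8 lines: boxem ykx uegq nhx grymh kox unpbu cnan
Hunk 3: at line 5 remove [kox,unpbu] add [lke,vowai] -> 8 lines: boxem ykx uegq nhx grymh lke vowai cnan
Hunk 4: at line 3 remove [grymh,lke] add [csrj] -> 7 lines: boxem ykx uegq nhx csrj vowai cnan
Hunk 5: at line 1 remove [uegq] add [hws,jsnis,ysd] -> 9 lines: boxem ykx hws jsnis ysd nhx csrj vowai cnan
Hunk 6: at line 3 remove [ysd] add [oypb] -> 9 lines: boxem ykx hws jsnis oypb nhx csrj vowai cnan
Final line 2: ykx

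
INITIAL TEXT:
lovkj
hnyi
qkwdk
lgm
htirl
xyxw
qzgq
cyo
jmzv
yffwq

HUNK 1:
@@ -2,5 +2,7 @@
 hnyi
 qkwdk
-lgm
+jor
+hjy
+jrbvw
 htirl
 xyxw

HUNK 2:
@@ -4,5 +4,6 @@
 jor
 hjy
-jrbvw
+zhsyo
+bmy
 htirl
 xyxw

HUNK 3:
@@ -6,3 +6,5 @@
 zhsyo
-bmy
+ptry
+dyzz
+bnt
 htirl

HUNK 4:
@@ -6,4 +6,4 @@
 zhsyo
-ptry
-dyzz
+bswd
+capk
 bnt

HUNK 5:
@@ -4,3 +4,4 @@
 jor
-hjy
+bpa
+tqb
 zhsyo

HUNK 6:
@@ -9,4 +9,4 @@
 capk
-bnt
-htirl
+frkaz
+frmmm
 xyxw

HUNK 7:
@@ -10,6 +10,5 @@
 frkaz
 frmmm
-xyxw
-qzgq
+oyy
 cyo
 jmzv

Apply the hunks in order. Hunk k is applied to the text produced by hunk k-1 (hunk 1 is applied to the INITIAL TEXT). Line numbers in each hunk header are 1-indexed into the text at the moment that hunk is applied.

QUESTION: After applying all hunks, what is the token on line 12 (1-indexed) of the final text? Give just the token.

Answer: oyy

Derivation:
Hunk 1: at line 2 remove [lgm] add [jor,hjy,jrbvw] -> 12 lines: lovkj hnyi qkwdk jor hjy jrbvw htirl xyxw qzgq cyo jmzv yffwq
Hunk 2: at line 4 remove [jrbvw] add [zhsyo,bmy] -> 13 lines: lovkj hnyi qkwdk jor hjy zhsyo bmy htirl xyxw qzgq cyo jmzv yffwq
Hunk 3: at line 6 remove [bmy] add [ptry,dyzz,bnt] -> 15 lines: lovkj hnyi qkwdk jor hjy zhsyo ptry dyzz bnt htirl xyxw qzgq cyo jmzv yffwq
Hunk 4: at line 6 remove [ptry,dyzz] add [bswd,capk] -> 15 lines: lovkj hnyi qkwdk jor hjy zhsyo bswd capk bnt htirl xyxw qzgq cyo jmzv yffwq
Hunk 5: at line 4 remove [hjy] add [bpa,tqb] -> 16 lines: lovkj hnyi qkwdk jor bpa tqb zhsyo bswd capk bnt htirl xyxw qzgq cyo jmzv yffwq
Hunk 6: at line 9 remove [bnt,htirl] add [frkaz,frmmm] -> 16 lines: lovkj hnyi qkwdk jor bpa tqb zhsyo bswd capk frkaz frmmm xyxw qzgq cyo jmzv yffwq
Hunk 7: at line 10 remove [xyxw,qzgq] add [oyy] -> 15 lines: lovkj hnyi qkwdk jor bpa tqb zhsyo bswd capk frkaz frmmm oyy cyo jmzv yffwq
Final line 12: oyy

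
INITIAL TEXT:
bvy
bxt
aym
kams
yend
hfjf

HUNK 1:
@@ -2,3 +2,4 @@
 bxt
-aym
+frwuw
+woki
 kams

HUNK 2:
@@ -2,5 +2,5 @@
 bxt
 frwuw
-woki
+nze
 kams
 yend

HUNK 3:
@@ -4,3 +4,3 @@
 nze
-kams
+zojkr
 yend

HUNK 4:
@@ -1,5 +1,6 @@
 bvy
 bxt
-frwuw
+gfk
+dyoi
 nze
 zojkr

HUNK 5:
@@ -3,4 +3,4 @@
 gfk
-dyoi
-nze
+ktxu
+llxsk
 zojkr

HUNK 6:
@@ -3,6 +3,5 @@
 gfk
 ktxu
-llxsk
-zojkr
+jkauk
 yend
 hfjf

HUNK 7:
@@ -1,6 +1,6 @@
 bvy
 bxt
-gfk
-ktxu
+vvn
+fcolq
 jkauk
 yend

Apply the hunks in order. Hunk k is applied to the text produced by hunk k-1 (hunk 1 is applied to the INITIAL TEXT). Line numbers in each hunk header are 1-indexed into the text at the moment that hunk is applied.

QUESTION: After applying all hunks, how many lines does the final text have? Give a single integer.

Hunk 1: at line 2 remove [aym] add [frwuw,woki] -> 7 lines: bvy bxt frwuw woki kams yend hfjf
Hunk 2: at line 2 remove [woki] add [nze] -> 7 lines: bvy bxt frwuw nze kams yend hfjf
Hunk 3: at line 4 remove [kams] add [zojkr] -> 7 lines: bvy bxt frwuw nze zojkr yend hfjf
Hunk 4: at line 1 remove [frwuw] add [gfk,dyoi] -> 8 lines: bvy bxt gfk dyoi nze zojkr yend hfjf
Hunk 5: at line 3 remove [dyoi,nze] add [ktxu,llxsk] -> 8 lines: bvy bxt gfk ktxu llxsk zojkr yend hfjf
Hunk 6: at line 3 remove [llxsk,zojkr] add [jkauk] -> 7 lines: bvy bxt gfk ktxu jkauk yend hfjf
Hunk 7: at line 1 remove [gfk,ktxu] add [vvn,fcolq] -> 7 lines: bvy bxt vvn fcolq jkauk yend hfjf
Final line count: 7

Answer: 7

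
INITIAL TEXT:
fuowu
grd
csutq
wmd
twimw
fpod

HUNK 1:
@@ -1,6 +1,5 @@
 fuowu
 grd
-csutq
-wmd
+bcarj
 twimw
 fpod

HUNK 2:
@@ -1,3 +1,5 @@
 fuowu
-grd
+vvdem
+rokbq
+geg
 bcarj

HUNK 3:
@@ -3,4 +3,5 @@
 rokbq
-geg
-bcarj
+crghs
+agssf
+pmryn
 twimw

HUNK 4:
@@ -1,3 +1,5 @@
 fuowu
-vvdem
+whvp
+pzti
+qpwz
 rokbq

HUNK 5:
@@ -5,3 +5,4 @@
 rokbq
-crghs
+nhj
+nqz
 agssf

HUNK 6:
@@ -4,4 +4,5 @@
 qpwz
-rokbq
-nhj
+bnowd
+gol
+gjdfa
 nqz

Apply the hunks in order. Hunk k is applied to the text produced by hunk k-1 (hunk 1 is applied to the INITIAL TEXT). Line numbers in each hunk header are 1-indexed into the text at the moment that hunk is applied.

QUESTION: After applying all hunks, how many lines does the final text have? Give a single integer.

Answer: 12

Derivation:
Hunk 1: at line 1 remove [csutq,wmd] add [bcarj] -> 5 lines: fuowu grd bcarj twimw fpod
Hunk 2: at line 1 remove [grd] add [vvdem,rokbq,geg] -> 7 lines: fuowu vvdem rokbq geg bcarj twimw fpod
Hunk 3: at line 3 remove [geg,bcarj] add [crghs,agssf,pmryn] -> 8 lines: fuowu vvdem rokbq crghs agssf pmryn twimw fpod
Hunk 4: at line 1 remove [vvdem] add [whvp,pzti,qpwz] -> 10 lines: fuowu whvp pzti qpwz rokbq crghs agssf pmryn twimw fpod
Hunk 5: at line 5 remove [crghs] add [nhj,nqz] -> 11 lines: fuowu whvp pzti qpwz rokbq nhj nqz agssf pmryn twimw fpod
Hunk 6: at line 4 remove [rokbq,nhj] add [bnowd,gol,gjdfa] -> 12 lines: fuowu whvp pzti qpwz bnowd gol gjdfa nqz agssf pmryn twimw fpod
Final line count: 12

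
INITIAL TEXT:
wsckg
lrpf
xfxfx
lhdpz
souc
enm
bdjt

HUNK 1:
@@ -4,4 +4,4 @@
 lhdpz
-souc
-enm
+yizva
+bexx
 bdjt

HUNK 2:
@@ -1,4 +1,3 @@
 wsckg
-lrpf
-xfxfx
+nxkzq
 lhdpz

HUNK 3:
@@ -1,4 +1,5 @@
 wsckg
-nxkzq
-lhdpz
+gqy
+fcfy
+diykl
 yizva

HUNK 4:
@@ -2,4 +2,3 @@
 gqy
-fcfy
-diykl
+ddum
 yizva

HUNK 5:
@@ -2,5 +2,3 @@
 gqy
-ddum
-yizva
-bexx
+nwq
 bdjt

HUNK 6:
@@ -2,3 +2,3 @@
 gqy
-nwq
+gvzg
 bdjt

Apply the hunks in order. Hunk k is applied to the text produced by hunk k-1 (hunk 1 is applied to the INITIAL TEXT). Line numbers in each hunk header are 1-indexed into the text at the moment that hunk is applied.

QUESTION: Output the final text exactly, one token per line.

Hunk 1: at line 4 remove [souc,enm] add [yizva,bexx] -> 7 lines: wsckg lrpf xfxfx lhdpz yizva bexx bdjt
Hunk 2: at line 1 remove [lrpf,xfxfx] add [nxkzq] -> 6 lines: wsckg nxkzq lhdpz yizva bexx bdjt
Hunk 3: at line 1 remove [nxkzq,lhdpz] add [gqy,fcfy,diykl] -> 7 lines: wsckg gqy fcfy diykl yizva bexx bdjt
Hunk 4: at line 2 remove [fcfy,diykl] add [ddum] -> 6 lines: wsckg gqy ddum yizva bexx bdjt
Hunk 5: at line 2 remove [ddum,yizva,bexx] add [nwq] -> 4 lines: wsckg gqy nwq bdjt
Hunk 6: at line 2 remove [nwq] add [gvzg] -> 4 lines: wsckg gqy gvzg bdjt

Answer: wsckg
gqy
gvzg
bdjt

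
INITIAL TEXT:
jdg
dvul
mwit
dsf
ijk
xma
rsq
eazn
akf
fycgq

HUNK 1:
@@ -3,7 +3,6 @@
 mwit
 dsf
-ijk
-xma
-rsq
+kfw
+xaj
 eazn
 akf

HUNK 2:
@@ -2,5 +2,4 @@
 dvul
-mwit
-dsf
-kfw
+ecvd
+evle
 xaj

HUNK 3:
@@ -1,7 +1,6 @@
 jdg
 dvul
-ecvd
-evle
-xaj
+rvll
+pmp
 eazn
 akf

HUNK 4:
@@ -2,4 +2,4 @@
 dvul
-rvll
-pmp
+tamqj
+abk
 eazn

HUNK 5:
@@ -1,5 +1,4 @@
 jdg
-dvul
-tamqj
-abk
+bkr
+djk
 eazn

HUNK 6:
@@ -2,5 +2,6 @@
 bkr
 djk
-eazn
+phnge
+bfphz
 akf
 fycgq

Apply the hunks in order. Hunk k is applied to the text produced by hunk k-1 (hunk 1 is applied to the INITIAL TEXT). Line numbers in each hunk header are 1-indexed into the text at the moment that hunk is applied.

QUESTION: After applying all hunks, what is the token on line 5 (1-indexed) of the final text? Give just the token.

Answer: bfphz

Derivation:
Hunk 1: at line 3 remove [ijk,xma,rsq] add [kfw,xaj] -> 9 lines: jdg dvul mwit dsf kfw xaj eazn akf fycgq
Hunk 2: at line 2 remove [mwit,dsf,kfw] add [ecvd,evle] -> 8 lines: jdg dvul ecvd evle xaj eazn akf fycgq
Hunk 3: at line 1 remove [ecvd,evle,xaj] add [rvll,pmp] -> 7 lines: jdg dvul rvll pmp eazn akf fycgq
Hunk 4: at line 2 remove [rvll,pmp] add [tamqj,abk] -> 7 lines: jdg dvul tamqj abk eazn akf fycgq
Hunk 5: at line 1 remove [dvul,tamqj,abk] add [bkr,djk] -> 6 lines: jdg bkr djk eazn akf fycgq
Hunk 6: at line 2 remove [eazn] add [phnge,bfphz] -> 7 lines: jdg bkr djk phnge bfphz akf fycgq
Final line 5: bfphz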